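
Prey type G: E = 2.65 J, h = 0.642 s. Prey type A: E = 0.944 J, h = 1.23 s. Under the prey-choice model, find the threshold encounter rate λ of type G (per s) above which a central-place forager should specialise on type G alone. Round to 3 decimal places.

At the threshold, the rate on type G alone equals the profitability of type A: λ·2.65/(1 + λ·0.642) = 0.944/1.23 = 0.7675.
Rearranging, λ(2.65 − 0.7675×0.642) = 0.7675, so λ = 0.7675/2.157 = 0.3558 per s.

0.356 per s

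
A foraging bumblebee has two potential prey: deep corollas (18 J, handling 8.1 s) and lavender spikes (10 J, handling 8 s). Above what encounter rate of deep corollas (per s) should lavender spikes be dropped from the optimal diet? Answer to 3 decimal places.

0.159 per s

The zero-one rule: include lavender spikes iff E₂/h₂ > λE₁/(1+λh₁). Equality gives the switch point.
λE₁h₂ = E₂ + λE₂h₁ ⇒ λ = E₂/(E₁h₂ − E₂h₁) = 10/(144 − 81) = 0.1587 per s.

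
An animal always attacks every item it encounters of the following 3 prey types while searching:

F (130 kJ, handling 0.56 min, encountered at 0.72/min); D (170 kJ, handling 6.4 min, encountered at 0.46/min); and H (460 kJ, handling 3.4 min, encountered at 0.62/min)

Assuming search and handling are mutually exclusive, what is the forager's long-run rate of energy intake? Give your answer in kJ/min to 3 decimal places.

70.796 kJ/min

R = Σλ_iE_i / (1 + Σλ_ih_i)
Numerator: 0.72×130 + 0.46×170 + 0.62×460 = 457
Denominator: 1 + 0.72×0.56 + 0.46×6.4 + 0.62×3.4 = 6.455
R = 457/6.455 = 70.8 kJ/min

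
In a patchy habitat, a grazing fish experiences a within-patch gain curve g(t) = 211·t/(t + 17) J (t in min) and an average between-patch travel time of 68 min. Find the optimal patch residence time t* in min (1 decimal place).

34.0 min

By the marginal value theorem, leave when the instantaneous gain rate g'(t) equals the habitat-wide average g(t)/(T + t).
g'(t) = 211·17/(t + 17)². Setting 211·17/(t+17)² = 211t/[(t+17)(68+t)] gives 17(68+t) = t(t+17), so t² = 17×68 = 1156.
t* = √1156 = 34 min.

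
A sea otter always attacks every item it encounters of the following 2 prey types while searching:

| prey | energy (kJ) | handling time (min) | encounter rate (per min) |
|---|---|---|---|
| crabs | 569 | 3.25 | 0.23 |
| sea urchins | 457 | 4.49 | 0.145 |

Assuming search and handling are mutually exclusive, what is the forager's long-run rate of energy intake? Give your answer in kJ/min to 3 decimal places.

82.189 kJ/min

Energy encountered per unit search time: 0.23×569 + 0.145×457 = 197.1 kJ/min.
Handling time per unit search time: 0.23×3.25 + 0.145×4.49 = 1.399.
Rate = 197.1/(1 + 1.399) = 82.19 kJ/min.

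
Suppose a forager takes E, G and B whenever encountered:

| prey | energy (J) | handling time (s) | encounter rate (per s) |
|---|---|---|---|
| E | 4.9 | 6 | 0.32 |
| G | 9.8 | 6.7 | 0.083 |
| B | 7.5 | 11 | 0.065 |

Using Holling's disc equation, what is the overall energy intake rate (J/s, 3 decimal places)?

Energy encountered per unit search time: 0.32×4.9 + 0.083×9.8 + 0.065×7.5 = 2.869 J/s.
Handling time per unit search time: 0.32×6 + 0.083×6.7 + 0.065×11 = 3.191.
Rate = 2.869/(1 + 3.191) = 0.6845 J/s.

0.685 J/s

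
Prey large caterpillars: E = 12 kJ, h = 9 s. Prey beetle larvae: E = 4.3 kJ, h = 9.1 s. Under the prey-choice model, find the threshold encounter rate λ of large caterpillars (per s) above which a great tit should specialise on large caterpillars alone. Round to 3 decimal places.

0.061 per s

Drop beetle larvae once their profitability E₂/h₂ falls below the rate achievable on large caterpillars alone: E₂/h₂ = λE₁/(1 + λh₁).
Solve for λ: λE₁h₂ = E₂(1 + λh₁) → λ(E₁h₂ − E₂h₁) = E₂ → λ = E₂/(E₁h₂ − E₂h₁).
λ = 4.3/(12×9.1 − 4.3×9) = 4.3/70.5 = 0.06099 per s.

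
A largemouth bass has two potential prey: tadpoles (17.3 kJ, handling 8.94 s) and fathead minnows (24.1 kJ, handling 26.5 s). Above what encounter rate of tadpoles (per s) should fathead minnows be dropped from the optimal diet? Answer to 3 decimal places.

The zero-one rule: include fathead minnows iff E₂/h₂ > λE₁/(1+λh₁). Equality gives the switch point.
λE₁h₂ = E₂ + λE₂h₁ ⇒ λ = E₂/(E₁h₂ − E₂h₁) = 24.1/(458.5 − 215.5) = 0.09918 per s.

0.099 per s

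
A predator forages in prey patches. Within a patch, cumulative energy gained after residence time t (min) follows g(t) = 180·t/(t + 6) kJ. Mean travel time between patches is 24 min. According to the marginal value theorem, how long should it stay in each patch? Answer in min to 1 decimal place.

12.0 min

By the marginal value theorem, leave when the instantaneous gain rate g'(t) equals the habitat-wide average g(t)/(T + t).
g'(t) = 180·6/(t + 6)². Setting 180·6/(t+6)² = 180t/[(t+6)(24+t)] gives 6(24+t) = t(t+6), so t² = 6×24 = 144.
t* = √144 = 12 min.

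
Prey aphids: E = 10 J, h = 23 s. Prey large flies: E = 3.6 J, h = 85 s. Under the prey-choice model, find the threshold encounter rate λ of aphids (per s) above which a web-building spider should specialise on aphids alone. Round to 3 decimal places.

0.005 per s

The zero-one rule: include large flies iff E₂/h₂ > λE₁/(1+λh₁). Equality gives the switch point.
λE₁h₂ = E₂ + λE₂h₁ ⇒ λ = E₂/(E₁h₂ − E₂h₁) = 3.6/(850 − 82.8) = 0.004692 per s.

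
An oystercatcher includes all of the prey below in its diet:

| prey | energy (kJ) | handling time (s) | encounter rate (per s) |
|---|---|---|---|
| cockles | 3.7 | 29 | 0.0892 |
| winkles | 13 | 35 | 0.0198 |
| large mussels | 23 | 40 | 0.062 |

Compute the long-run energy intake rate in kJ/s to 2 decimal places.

0.30 kJ/s

Energy encountered per unit search time: 0.0892×3.7 + 0.0198×13 + 0.062×23 = 2.013 kJ/s.
Handling time per unit search time: 0.0892×29 + 0.0198×35 + 0.062×40 = 5.76.
Rate = 2.013/(1 + 5.76) = 0.2979 kJ/s.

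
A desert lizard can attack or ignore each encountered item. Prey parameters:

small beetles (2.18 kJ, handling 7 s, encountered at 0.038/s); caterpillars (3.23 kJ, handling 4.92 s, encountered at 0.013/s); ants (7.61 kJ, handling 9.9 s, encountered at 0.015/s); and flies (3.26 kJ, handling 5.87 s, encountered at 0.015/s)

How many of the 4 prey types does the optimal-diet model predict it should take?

4

E/h in descending order: ants 0.769, caterpillars 0.657, flies 0.555, small beetles 0.311 kJ/s. The optimal diet is the largest prefix of this list for which every included type satisfies E_i/h_i > R on the types above it.
Rate on top 1: 0.09939. caterpillars: 0.657 > 0.09939 → include.
Rate on top 2: 0.1288. flies: 0.555 > 0.1288 → include.
Rate on top 3: 0.1577. small beetles: 0.311 > 0.1577 → include.
Optimal diet: ants, caterpillars, flies, small beetles — 4 of 4 types.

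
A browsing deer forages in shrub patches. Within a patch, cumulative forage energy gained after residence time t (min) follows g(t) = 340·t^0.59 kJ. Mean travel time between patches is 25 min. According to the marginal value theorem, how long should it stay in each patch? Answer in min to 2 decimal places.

Optimal t* satisfies g'(t*) = g(t*)/(T + t*).
g'(t) = 0.59·340·t^-0.41. Setting 0.59·340·t^-0.41 = 340·t^0.59/(25+t) gives 0.59(25+t) = t, so 0.41·t = 0.59×25.
t* = 0.59×25/0.41 = 35.98 min.

35.98 min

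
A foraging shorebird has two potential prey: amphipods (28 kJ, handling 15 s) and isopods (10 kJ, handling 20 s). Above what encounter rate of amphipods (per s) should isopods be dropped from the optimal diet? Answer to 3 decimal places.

Drop isopods once their profitability E₂/h₂ falls below the rate achievable on amphipods alone: E₂/h₂ = λE₁/(1 + λh₁).
Solve for λ: λE₁h₂ = E₂(1 + λh₁) → λ(E₁h₂ − E₂h₁) = E₂ → λ = E₂/(E₁h₂ − E₂h₁).
λ = 10/(28×20 − 10×15) = 10/410 = 0.02439 per s.

0.024 per s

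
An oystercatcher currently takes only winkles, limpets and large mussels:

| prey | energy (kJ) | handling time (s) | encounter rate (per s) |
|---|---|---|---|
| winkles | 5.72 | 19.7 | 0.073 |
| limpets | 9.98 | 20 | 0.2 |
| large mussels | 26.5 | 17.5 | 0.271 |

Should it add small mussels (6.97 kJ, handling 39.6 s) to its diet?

Intake rate on the current diet: R = (0.073×5.72 + 0.2×9.98 + 0.271×26.5) / (1 + 0.073×19.7 + 0.2×20 + 0.271×17.5) = 9.595/11.18 = 0.8582 kJ/s.
Profitability of small mussels: 6.97/39.6 = 0.176 kJ/s.
Since 0.176 < R, time spent handling small mussels is better spent searching.

No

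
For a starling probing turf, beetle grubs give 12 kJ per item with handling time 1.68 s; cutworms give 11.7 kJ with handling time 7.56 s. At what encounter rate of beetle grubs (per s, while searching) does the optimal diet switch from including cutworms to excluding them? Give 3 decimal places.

The zero-one rule: include cutworms iff E₂/h₂ > λE₁/(1+λh₁). Equality gives the switch point.
λE₁h₂ = E₂ + λE₂h₁ ⇒ λ = E₂/(E₁h₂ − E₂h₁) = 11.7/(90.72 − 19.66) = 0.1646 per s.

0.165 per s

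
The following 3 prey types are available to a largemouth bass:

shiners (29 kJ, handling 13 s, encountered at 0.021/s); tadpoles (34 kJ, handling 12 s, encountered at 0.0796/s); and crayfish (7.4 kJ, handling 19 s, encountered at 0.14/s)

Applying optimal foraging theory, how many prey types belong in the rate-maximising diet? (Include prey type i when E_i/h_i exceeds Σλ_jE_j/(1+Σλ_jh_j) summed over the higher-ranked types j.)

2

Rank by E/h (kJ/s): tadpoles 2.83, shiners 2.23, crayfish 0.389. Include each in turn until the next type's E/h falls below the running intake rate.
Rate on top 1: 1.384. shiners: 2.23 > 1.384 → include.
Rate on top 2: 1.488. crayfish: 0.389 < 1.488 → exclude; stop.
Optimal diet: tadpoles, shiners — 2 of 3 types.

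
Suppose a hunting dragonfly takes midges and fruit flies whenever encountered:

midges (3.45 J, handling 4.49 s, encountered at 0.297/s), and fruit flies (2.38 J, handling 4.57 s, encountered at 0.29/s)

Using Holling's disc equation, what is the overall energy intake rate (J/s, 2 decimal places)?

R = Σλ_iE_i / (1 + Σλ_ih_i)
Numerator: 0.297×3.45 + 0.29×2.38 = 1.715
Denominator: 1 + 0.297×4.49 + 0.29×4.57 = 3.659
R = 1.715/3.659 = 0.4687 J/s

0.47 J/s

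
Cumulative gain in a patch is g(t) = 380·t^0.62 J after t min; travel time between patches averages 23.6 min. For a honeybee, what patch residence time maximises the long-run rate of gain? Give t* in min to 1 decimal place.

By the marginal value theorem, leave when the instantaneous gain rate g'(t) equals the habitat-wide average g(t)/(T + t).
g'(t) = 0.62·380·t^-0.38. Setting 0.62·380·t^-0.38 = 380·t^0.62/(23.6+t) gives 0.62(23.6+t) = t, so 0.38·t = 0.62×23.6.
t* = 0.62×23.6/0.38 = 38.51 min.

38.5 min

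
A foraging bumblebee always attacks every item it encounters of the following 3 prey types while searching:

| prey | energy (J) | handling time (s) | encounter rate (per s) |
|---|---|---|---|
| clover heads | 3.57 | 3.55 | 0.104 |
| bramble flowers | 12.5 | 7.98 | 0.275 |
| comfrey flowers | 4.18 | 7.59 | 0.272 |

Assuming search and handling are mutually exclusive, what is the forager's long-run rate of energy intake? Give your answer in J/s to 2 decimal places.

R = (0.104×3.57 + 0.275×12.5 + 0.272×4.18) / (1 + 0.104×3.55 + 0.275×7.98 + 0.272×7.59) = 4.946/5.628 = 0.8787 J/s.

0.88 J/s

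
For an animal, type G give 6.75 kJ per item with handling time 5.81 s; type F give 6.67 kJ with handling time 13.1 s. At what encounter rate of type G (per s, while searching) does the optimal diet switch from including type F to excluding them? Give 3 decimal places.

At the threshold, the rate on type G alone equals the profitability of type F: λ·6.75/(1 + λ·5.81) = 6.67/13.1 = 0.5092.
Rearranging, λ(6.75 − 0.5092×5.81) = 0.5092, so λ = 0.5092/3.792 = 0.1343 per s.

0.134 per s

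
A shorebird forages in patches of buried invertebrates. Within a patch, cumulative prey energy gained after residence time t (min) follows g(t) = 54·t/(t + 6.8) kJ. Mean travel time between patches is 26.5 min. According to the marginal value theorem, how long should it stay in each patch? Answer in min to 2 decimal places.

Maximise g(t)/(T+t): set derivative to zero → g'(t)(T+t) = g(t).
g'(t) = 54·6.8/(t + 6.8)². Setting 54·6.8/(t+6.8)² = 54t/[(t+6.8)(26.5+t)] gives 6.8(26.5+t) = t(t+6.8), so t² = 6.8×26.5 = 180.2.
t* = √180.2 = 13.42 min.

13.42 min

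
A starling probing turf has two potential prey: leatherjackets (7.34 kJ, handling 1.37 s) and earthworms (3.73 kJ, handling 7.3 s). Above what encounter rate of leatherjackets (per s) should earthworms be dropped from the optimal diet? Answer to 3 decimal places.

0.077 per s

The zero-one rule: include earthworms iff E₂/h₂ > λE₁/(1+λh₁). Equality gives the switch point.
λE₁h₂ = E₂ + λE₂h₁ ⇒ λ = E₂/(E₁h₂ − E₂h₁) = 3.73/(53.58 − 5.11) = 0.07695 per s.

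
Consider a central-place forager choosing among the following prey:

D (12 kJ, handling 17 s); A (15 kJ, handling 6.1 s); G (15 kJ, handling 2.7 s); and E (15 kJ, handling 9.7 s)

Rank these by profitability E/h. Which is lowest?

Profitability E/h (kJ/s): D = 12/17 = 0.706, A = 15/6.1 = 2.46, G = 15/2.7 = 5.56, E = 15/9.7 = 1.55.
Ranked: G > A > E > D.

D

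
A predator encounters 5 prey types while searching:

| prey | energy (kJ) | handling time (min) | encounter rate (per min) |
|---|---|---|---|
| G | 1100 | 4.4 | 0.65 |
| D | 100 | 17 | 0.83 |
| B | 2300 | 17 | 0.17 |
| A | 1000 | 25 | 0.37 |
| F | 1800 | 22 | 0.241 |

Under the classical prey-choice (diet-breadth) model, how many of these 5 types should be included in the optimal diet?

Profitabilities (E/h, kJ/min): G 250, B 135, F 81.8, A 40, D 5.88. Add prey in this order while the next type's profitability exceeds the intake rate on those already taken.
Rate on top 1: 185.2. B: 135 < 185.2 → exclude; stop.
Optimal diet: G — 1 of 5 types.

1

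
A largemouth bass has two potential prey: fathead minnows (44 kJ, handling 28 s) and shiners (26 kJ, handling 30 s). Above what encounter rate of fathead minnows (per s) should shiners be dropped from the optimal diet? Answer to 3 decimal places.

0.044 per s

At the threshold, the rate on fathead minnows alone equals the profitability of shiners: λ·44/(1 + λ·28) = 26/30 = 0.8667.
Rearranging, λ(44 − 0.8667×28) = 0.8667, so λ = 0.8667/19.73 = 0.04392 per s.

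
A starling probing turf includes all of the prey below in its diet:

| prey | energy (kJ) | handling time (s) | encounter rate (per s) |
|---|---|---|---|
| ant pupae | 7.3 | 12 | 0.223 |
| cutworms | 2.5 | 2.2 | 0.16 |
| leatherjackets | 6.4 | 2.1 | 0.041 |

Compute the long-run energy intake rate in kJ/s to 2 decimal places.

0.56 kJ/s

R = Σλ_iE_i / (1 + Σλ_ih_i)
Numerator: 0.223×7.3 + 0.16×2.5 + 0.041×6.4 = 2.29
Denominator: 1 + 0.223×12 + 0.16×2.2 + 0.041×2.1 = 4.114
R = 2.29/4.114 = 0.5567 kJ/s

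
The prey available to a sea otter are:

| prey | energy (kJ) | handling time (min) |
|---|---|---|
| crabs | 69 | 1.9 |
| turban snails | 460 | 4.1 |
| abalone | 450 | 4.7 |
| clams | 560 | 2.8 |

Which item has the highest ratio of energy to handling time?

clams

In descending order of E/h:
clams: 560/2.8 = 200 kJ/min
turban snails: 460/4.1 = 112 kJ/min
abalone: 450/4.7 = 95.7 kJ/min
crabs: 69/1.9 = 36.3 kJ/min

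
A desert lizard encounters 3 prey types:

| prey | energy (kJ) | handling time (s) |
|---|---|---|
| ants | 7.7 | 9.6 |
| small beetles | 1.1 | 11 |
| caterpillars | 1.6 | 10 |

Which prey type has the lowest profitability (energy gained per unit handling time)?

small beetles

In descending order of E/h:
ants: 7.7/9.6 = 0.802 kJ/s
caterpillars: 1.6/10 = 0.16 kJ/s
small beetles: 1.1/11 = 0.1 kJ/s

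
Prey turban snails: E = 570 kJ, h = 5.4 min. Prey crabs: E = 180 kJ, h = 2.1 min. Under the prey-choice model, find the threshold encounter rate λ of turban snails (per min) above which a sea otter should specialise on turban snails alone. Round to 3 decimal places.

The zero-one rule: include crabs iff E₂/h₂ > λE₁/(1+λh₁). Equality gives the switch point.
λE₁h₂ = E₂ + λE₂h₁ ⇒ λ = E₂/(E₁h₂ − E₂h₁) = 180/(1197 − 972) = 0.8 per min.

0.800 per min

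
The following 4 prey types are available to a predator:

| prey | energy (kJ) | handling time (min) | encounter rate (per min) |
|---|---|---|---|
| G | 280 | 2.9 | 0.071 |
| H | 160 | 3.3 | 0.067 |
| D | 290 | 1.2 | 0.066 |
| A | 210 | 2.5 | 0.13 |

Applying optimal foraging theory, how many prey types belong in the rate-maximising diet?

Profitabilities (E/h, kJ/min): D 242, G 96.6, A 84, H 48.5. Add prey in this order while the next type's profitability exceeds the intake rate on those already taken.
Rate on top 1: 17.74. G: 96.6 > 17.74 → include.
Rate on top 2: 30.36. A: 84 > 30.36 → include.
Rate on top 3: 41.19. H: 48.5 > 41.19 → include.
Optimal diet: D, G, A, H — 4 of 4 types.

4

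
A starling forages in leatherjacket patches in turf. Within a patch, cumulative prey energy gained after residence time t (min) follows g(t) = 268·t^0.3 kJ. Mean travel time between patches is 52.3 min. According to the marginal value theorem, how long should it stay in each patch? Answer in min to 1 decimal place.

Maximise g(t)/(T+t): set derivative to zero → g'(t)(T+t) = g(t).
g'(t) = 0.3·268·t^-0.7. Setting 0.3·268·t^-0.7 = 268·t^0.3/(52.3+t) gives 0.3(52.3+t) = t, so 0.70·t = 0.3×52.3.
t* = 0.3×52.3/0.70 = 22.41 min.

22.4 min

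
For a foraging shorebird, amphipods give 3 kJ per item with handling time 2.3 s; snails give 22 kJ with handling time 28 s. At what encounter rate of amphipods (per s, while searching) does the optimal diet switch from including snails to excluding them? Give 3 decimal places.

0.659 per s

Drop snails once their profitability E₂/h₂ falls below the rate achievable on amphipods alone: E₂/h₂ = λE₁/(1 + λh₁).
Solve for λ: λE₁h₂ = E₂(1 + λh₁) → λ(E₁h₂ − E₂h₁) = E₂ → λ = E₂/(E₁h₂ − E₂h₁).
λ = 22/(3×28 − 22×2.3) = 22/33.4 = 0.6587 per s.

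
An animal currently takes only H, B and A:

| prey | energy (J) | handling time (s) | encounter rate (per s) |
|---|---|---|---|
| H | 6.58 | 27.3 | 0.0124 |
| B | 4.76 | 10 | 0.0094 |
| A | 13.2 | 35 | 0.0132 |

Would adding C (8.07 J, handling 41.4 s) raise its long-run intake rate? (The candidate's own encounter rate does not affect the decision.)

Intake rate on the current diet: R = (0.0124×6.58 + 0.0094×4.76 + 0.0132×13.2) / (1 + 0.0124×27.3 + 0.0094×10 + 0.0132×35) = 0.3006/1.895 = 0.1587 J/s.
C: E/h = 8.07/41.4 = 0.1949 J/s.
Since 0.1949 > R, including C increases the long-run rate.

Yes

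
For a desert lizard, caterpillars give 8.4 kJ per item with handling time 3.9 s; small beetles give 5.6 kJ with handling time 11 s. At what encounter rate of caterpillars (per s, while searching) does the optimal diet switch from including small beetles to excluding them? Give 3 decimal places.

0.079 per s

Drop small beetles once their profitability E₂/h₂ falls below the rate achievable on caterpillars alone: E₂/h₂ = λE₁/(1 + λh₁).
Solve for λ: λE₁h₂ = E₂(1 + λh₁) → λ(E₁h₂ − E₂h₁) = E₂ → λ = E₂/(E₁h₂ − E₂h₁).
λ = 5.6/(8.4×11 − 5.6×3.9) = 5.6/70.56 = 0.07937 per s.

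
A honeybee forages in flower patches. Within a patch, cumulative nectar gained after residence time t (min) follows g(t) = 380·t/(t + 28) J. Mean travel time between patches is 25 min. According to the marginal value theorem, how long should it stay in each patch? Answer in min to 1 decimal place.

26.5 min

Optimal t* satisfies g'(t*) = g(t*)/(T + t*).
g'(t) = 380·28/(t + 28)². Setting 380·28/(t+28)² = 380t/[(t+28)(25+t)] gives 28(25+t) = t(t+28), so t² = 28×25 = 700.
t* = √700 = 26.46 min.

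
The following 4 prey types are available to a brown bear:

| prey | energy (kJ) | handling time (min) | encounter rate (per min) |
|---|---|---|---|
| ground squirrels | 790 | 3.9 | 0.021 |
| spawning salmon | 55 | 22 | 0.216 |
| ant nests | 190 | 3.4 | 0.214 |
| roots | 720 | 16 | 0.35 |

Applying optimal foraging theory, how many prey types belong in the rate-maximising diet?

Rank by E/h (kJ/min): ground squirrels 203, ant nests 55.9, roots 45, spawning salmon 2.5. Include each in turn until the next type's E/h falls below the running intake rate.
Rate on top 1: 15.33. ant nests: 55.9 > 15.33 → include.
Rate on top 2: 31.64. roots: 45 > 31.64 → include.
Rate on top 3: 41.74. spawning salmon: 2.5 < 41.74 → exclude; stop.
Optimal diet: ground squirrels, ant nests, roots — 3 of 4 types.

3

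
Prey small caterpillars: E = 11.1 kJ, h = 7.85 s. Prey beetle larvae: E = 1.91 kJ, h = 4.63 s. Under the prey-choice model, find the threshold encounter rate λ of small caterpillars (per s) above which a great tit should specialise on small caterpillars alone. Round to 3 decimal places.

At the threshold, the rate on small caterpillars alone equals the profitability of beetle larvae: λ·11.1/(1 + λ·7.85) = 1.91/4.63 = 0.4125.
Rearranging, λ(11.1 − 0.4125×7.85) = 0.4125, so λ = 0.4125/7.862 = 0.05247 per s.

0.052 per s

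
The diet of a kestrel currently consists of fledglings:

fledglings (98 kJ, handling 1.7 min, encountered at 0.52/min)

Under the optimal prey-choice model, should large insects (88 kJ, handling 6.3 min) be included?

Current rate: (0.52×98)/(1 + 0.52×1.7) = 27.05 kJ/min.
Profitability of large insects: 88/6.3 = 13.97 kJ/min.
13.97 < 27.05, so adding large insects would lower the average — exclude it.

No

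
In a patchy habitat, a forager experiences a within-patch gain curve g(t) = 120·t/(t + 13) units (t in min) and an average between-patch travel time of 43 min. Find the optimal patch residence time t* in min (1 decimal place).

Maximise g(t)/(T+t): set derivative to zero → g'(t)(T+t) = g(t).
g'(t) = 120·13/(t + 13)². Setting 120·13/(t+13)² = 120t/[(t+13)(43+t)] gives 13(43+t) = t(t+13), so t² = 13×43 = 559.
t* = √559 = 23.64 min.

23.6 min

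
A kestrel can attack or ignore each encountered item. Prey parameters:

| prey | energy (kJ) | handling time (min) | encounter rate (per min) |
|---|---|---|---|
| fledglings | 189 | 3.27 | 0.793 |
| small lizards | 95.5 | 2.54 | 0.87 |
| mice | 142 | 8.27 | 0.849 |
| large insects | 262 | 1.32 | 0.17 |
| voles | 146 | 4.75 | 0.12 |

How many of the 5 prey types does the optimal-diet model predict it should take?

2

Rank by E/h (kJ/min): large insects 198, fledglings 57.8, small lizards 37.6, voles 30.7, mice 17.2. Include each in turn until the next type's E/h falls below the running intake rate.
Rate on top 1: 36.38. fledglings: 57.8 > 36.38 → include.
Rate on top 2: 50.93. small lizards: 37.6 < 50.93 → exclude; stop.
Optimal diet: large insects, fledglings — 2 of 5 types.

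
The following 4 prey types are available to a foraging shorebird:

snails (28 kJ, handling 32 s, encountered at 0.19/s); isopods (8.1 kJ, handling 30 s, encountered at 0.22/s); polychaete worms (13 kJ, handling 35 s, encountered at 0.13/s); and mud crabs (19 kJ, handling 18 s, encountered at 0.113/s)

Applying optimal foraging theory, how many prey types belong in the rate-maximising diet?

Rank by E/h (kJ/s): mud crabs 1.06, snails 0.875, polychaete worms 0.371, isopods 0.27. Include each in turn until the next type's E/h falls below the running intake rate.
Rate on top 1: 0.7076. snails: 0.875 > 0.7076 → include.
Rate on top 2: 0.8193. polychaete worms: 0.371 < 0.8193 → exclude; stop.
Optimal diet: mud crabs, snails — 2 of 4 types.

2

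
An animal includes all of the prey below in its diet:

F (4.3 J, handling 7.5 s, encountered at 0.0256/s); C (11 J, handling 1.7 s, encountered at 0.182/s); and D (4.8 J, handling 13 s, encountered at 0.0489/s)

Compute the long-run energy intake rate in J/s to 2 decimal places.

1.10 J/s

Energy encountered per unit search time: 0.0256×4.3 + 0.182×11 + 0.0489×4.8 = 2.347 J/s.
Handling time per unit search time: 0.0256×7.5 + 0.182×1.7 + 0.0489×13 = 1.137.
Rate = 2.347/(1 + 1.137) = 1.098 J/s.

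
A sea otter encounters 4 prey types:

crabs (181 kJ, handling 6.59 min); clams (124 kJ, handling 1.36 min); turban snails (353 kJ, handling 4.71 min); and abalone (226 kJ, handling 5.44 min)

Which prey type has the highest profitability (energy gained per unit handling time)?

clams

In descending order of E/h:
clams: 124/1.36 = 91.2 kJ/min
turban snails: 353/4.71 = 74.9 kJ/min
abalone: 226/5.44 = 41.5 kJ/min
crabs: 181/6.59 = 27.5 kJ/min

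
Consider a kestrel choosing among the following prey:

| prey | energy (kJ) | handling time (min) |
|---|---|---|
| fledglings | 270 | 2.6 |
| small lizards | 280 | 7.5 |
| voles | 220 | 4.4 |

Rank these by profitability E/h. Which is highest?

fledglings

Profitability E/h (kJ/min): fledglings = 270/2.6 = 104, small lizards = 280/7.5 = 37.3, voles = 220/4.4 = 50.
Ranked: fledglings > voles > small lizards.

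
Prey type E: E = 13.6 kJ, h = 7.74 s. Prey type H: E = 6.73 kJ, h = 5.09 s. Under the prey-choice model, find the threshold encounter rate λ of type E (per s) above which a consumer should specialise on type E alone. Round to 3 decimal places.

0.393 per s

Drop type H once their profitability E₂/h₂ falls below the rate achievable on type E alone: E₂/h₂ = λE₁/(1 + λh₁).
Solve for λ: λE₁h₂ = E₂(1 + λh₁) → λ(E₁h₂ − E₂h₁) = E₂ → λ = E₂/(E₁h₂ − E₂h₁).
λ = 6.73/(13.6×5.09 − 6.73×7.74) = 6.73/17.13 = 0.3928 per s.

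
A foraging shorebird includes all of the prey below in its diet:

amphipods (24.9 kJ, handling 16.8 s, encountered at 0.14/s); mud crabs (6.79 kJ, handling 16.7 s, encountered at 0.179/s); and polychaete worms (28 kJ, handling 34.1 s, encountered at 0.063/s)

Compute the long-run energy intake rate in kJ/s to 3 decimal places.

0.762 kJ/s

Energy encountered per unit search time: 0.14×24.9 + 0.179×6.79 + 0.063×28 = 6.465 kJ/s.
Handling time per unit search time: 0.14×16.8 + 0.179×16.7 + 0.063×34.1 = 7.49.
Rate = 6.465/(1 + 7.49) = 0.7616 kJ/s.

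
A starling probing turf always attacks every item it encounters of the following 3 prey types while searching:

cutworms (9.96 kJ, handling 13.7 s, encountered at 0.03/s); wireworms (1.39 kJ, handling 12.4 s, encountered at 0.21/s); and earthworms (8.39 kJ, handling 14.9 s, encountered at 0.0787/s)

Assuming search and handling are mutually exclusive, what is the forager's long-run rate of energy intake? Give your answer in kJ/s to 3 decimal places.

0.241 kJ/s

R = Σλ_iE_i / (1 + Σλ_ih_i)
Numerator: 0.03×9.96 + 0.21×1.39 + 0.0787×8.39 = 1.251
Denominator: 1 + 0.03×13.7 + 0.21×12.4 + 0.0787×14.9 = 5.188
R = 1.251/5.188 = 0.2411 kJ/s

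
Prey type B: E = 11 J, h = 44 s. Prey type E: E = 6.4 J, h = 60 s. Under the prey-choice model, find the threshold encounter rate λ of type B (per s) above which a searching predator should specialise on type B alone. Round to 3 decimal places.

At the threshold, the rate on type B alone equals the profitability of type E: λ·11/(1 + λ·44) = 6.4/60 = 0.1067.
Rearranging, λ(11 − 0.1067×44) = 0.1067, so λ = 0.1067/6.307 = 0.01691 per s.

0.017 per s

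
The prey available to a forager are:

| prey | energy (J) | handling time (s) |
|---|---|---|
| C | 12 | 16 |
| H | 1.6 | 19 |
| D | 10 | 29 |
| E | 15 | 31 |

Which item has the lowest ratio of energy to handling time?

In descending order of E/h:
C: 12/16 = 0.75 J/s
E: 15/31 = 0.484 J/s
D: 10/29 = 0.345 J/s
H: 1.6/19 = 0.0842 J/s

H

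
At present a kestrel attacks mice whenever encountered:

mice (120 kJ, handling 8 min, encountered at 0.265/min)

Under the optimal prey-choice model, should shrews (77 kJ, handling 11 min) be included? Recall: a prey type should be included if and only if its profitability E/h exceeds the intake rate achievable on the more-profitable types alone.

No

Intake rate on the current diet: R = (0.265×120) / (1 + 0.265×8) = 31.8/3.12 = 10.19 kJ/min.
shrews: E/h = 77/11 = 7 kJ/min.
Since 7 < R, time spent handling shrews is better spent searching.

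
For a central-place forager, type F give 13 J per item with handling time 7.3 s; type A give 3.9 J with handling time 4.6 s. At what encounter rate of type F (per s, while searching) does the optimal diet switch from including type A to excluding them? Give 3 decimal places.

Drop type A once their profitability E₂/h₂ falls below the rate achievable on type F alone: E₂/h₂ = λE₁/(1 + λh₁).
Solve for λ: λE₁h₂ = E₂(1 + λh₁) → λ(E₁h₂ − E₂h₁) = E₂ → λ = E₂/(E₁h₂ − E₂h₁).
λ = 3.9/(13×4.6 − 3.9×7.3) = 3.9/31.33 = 0.1245 per s.

0.124 per s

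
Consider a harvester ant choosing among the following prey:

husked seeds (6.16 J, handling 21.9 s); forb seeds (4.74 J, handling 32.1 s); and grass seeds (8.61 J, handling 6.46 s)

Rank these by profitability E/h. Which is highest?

grass seeds

In descending order of E/h:
grass seeds: 8.61/6.46 = 1.33 J/s
husked seeds: 6.16/21.9 = 0.281 J/s
forb seeds: 4.74/32.1 = 0.148 J/s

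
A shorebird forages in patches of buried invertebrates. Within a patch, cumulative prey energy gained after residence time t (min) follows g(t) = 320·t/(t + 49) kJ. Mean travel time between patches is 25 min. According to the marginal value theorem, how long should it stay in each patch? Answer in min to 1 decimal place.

Maximise g(t)/(T+t): set derivative to zero → g'(t)(T+t) = g(t).
g'(t) = 320·49/(t + 49)². Setting 320·49/(t+49)² = 320t/[(t+49)(25+t)] gives 49(25+t) = t(t+49), so t² = 49×25 = 1225.
t* = √1225 = 35 min.

35.0 min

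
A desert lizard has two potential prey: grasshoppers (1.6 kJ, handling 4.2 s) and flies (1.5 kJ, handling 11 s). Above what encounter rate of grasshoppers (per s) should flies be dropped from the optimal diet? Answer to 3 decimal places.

At the threshold, the rate on grasshoppers alone equals the profitability of flies: λ·1.6/(1 + λ·4.2) = 1.5/11 = 0.1364.
Rearranging, λ(1.6 − 0.1364×4.2) = 0.1364, so λ = 0.1364/1.027 = 0.1327 per s.

0.133 per s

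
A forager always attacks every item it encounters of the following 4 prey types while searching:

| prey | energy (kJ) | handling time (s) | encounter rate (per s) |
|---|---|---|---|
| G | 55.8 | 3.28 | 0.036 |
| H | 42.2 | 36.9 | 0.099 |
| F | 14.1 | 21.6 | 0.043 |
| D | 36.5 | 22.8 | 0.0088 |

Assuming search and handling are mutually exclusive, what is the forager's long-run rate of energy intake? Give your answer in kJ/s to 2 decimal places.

1.21 kJ/s

R = Σλ_iE_i / (1 + Σλ_ih_i)
Numerator: 0.036×55.8 + 0.099×42.2 + 0.043×14.1 + 0.0088×36.5 = 7.114
Denominator: 1 + 0.036×3.28 + 0.099×36.9 + 0.043×21.6 + 0.0088×22.8 = 5.901
R = 7.114/5.901 = 1.206 kJ/s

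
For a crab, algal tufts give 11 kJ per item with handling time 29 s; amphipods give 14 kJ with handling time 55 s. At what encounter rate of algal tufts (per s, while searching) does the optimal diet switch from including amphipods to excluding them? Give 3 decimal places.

0.070 per s

At the threshold, the rate on algal tufts alone equals the profitability of amphipods: λ·11/(1 + λ·29) = 14/55 = 0.2545.
Rearranging, λ(11 − 0.2545×29) = 0.2545, so λ = 0.2545/3.618 = 0.07035 per s.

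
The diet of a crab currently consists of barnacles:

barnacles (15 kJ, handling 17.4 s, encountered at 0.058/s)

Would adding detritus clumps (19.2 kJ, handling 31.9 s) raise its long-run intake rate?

Current rate: (0.058×15)/(1 + 0.058×17.4) = 0.433 kJ/s.
detritus clumps: E/h = 19.2/31.9 = 0.6019 kJ/s.
Since 0.6019 > R, including detritus clumps increases the long-run rate.

Yes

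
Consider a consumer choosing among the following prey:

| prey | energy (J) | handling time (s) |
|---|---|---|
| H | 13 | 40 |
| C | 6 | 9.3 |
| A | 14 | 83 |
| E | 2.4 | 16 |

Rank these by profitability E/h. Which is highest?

C

Profitability E/h (J/s): H = 13/40 = 0.325, C = 6/9.3 = 0.645, A = 14/83 = 0.169, E = 2.4/16 = 0.15.
Ranked: C > H > A > E.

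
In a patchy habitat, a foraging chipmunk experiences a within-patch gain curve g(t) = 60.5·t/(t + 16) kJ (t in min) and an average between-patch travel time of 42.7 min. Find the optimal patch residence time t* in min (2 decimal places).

By the marginal value theorem, leave when the instantaneous gain rate g'(t) equals the habitat-wide average g(t)/(T + t).
g'(t) = 60.5·16/(t + 16)². Setting 60.5·16/(t+16)² = 60.5t/[(t+16)(42.7+t)] gives 16(42.7+t) = t(t+16), so t² = 16×42.7 = 683.2.
t* = √683.2 = 26.14 min.

26.14 min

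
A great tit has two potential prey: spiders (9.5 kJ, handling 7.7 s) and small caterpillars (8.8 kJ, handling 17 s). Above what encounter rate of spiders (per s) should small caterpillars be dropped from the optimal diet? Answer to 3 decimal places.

At the threshold, the rate on spiders alone equals the profitability of small caterpillars: λ·9.5/(1 + λ·7.7) = 8.8/17 = 0.5176.
Rearranging, λ(9.5 − 0.5176×7.7) = 0.5176, so λ = 0.5176/5.514 = 0.09388 per s.

0.094 per s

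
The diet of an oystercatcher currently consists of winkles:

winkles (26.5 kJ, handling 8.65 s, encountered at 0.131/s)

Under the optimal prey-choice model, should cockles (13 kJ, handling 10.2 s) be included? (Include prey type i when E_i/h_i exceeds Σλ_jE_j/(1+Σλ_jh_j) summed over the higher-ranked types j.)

No

Intake rate on the current diet: R = (0.131×26.5) / (1 + 0.131×8.65) = 3.472/2.133 = 1.627 kJ/s.
cockles: E/h = 13/10.2 = 1.275 kJ/s.
1.275 < 1.627, so adding cockles would lower the average — exclude it.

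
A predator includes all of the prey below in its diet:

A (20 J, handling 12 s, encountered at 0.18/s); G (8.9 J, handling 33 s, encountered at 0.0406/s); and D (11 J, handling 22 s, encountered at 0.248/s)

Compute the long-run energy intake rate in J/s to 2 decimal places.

0.67 J/s

Energy encountered per unit search time: 0.18×20 + 0.0406×8.9 + 0.248×11 = 6.689 J/s.
Handling time per unit search time: 0.18×12 + 0.0406×33 + 0.248×22 = 8.956.
Rate = 6.689/(1 + 8.956) = 0.6719 J/s.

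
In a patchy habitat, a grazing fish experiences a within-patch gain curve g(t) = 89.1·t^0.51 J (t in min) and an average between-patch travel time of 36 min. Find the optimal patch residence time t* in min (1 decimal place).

37.5 min

Optimal t* satisfies g'(t*) = g(t*)/(T + t*).
g'(t) = 0.51·89.1·t^-0.49. Setting 0.51·89.1·t^-0.49 = 89.1·t^0.51/(36+t) gives 0.51(36+t) = t, so 0.49·t = 0.51×36.
t* = 0.51×36/0.49 = 37.47 min.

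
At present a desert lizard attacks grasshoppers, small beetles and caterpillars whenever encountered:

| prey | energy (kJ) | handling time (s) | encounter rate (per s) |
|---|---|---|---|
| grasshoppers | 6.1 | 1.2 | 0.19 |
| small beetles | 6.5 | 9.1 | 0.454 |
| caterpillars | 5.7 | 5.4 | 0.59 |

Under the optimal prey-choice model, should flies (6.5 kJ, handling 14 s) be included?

On grasshoppers, small beetles and caterpillars alone, R = ΣλE/(1+Σλh) = 7.473/8.545 = 0.8745 kJ/s.
Profitability of flies: 6.5/14 = 0.4643 kJ/s.
0.4643 < 0.8745, so adding flies would lower the average — exclude it.

No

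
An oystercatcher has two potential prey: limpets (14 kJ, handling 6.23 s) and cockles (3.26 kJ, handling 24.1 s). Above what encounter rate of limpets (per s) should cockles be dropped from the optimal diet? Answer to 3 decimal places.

The zero-one rule: include cockles iff E₂/h₂ > λE₁/(1+λh₁). Equality gives the switch point.
λE₁h₂ = E₂ + λE₂h₁ ⇒ λ = E₂/(E₁h₂ − E₂h₁) = 3.26/(337.4 − 20.31) = 0.01028 per s.

0.010 per s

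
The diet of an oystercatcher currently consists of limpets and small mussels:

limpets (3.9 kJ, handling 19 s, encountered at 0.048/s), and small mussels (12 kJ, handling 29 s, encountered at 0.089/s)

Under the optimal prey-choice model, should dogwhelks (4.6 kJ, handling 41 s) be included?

Current rate: (0.048×3.9 + 0.089×12)/(1 + 0.048×19 + 0.089×29) = 0.2794 kJ/s.
Profitability of dogwhelks: 4.6/41 = 0.1122 kJ/s.
0.1122 < 0.2794, so adding dogwhelks would lower the average — exclude it.

No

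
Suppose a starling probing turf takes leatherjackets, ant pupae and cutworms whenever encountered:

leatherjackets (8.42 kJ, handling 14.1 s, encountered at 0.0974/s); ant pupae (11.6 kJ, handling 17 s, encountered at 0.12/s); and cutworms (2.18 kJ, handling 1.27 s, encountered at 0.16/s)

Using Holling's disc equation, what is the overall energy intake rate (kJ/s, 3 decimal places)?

0.555 kJ/s

Energy encountered per unit search time: 0.0974×8.42 + 0.12×11.6 + 0.16×2.18 = 2.561 kJ/s.
Handling time per unit search time: 0.0974×14.1 + 0.12×17 + 0.16×1.27 = 3.617.
Rate = 2.561/(1 + 3.617) = 0.5547 kJ/s.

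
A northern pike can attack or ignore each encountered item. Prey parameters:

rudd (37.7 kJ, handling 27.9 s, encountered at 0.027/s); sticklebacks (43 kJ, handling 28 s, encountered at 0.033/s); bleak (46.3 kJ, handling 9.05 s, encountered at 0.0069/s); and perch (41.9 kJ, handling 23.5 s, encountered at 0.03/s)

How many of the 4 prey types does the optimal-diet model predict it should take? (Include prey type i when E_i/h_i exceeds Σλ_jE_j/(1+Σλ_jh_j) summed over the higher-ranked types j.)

Profitabilities (E/h, kJ/s): bleak 5.12, perch 1.78, sticklebacks 1.54, rudd 1.35. Add prey in this order while the next type's profitability exceeds the intake rate on those already taken.
Rate on top 1: 0.3007. perch: 1.78 > 0.3007 → include.
Rate on top 2: 0.8919. sticklebacks: 1.54 > 0.8919 → include.
Rate on top 3: 1.113. rudd: 1.35 > 1.113 → include.
Optimal diet: bleak, perch, sticklebacks, rudd — 4 of 4 types.

4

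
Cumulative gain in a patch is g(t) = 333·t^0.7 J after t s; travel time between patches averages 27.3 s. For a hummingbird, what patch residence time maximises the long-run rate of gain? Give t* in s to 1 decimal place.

63.7 s

Optimal t* satisfies g'(t*) = g(t*)/(T + t*).
g'(t) = 0.7·333·t^-0.3. Setting 0.7·333·t^-0.3 = 333·t^0.7/(27.3+t) gives 0.7(27.3+t) = t, so 0.30·t = 0.7×27.3.
t* = 0.7×27.3/0.30 = 63.7 s.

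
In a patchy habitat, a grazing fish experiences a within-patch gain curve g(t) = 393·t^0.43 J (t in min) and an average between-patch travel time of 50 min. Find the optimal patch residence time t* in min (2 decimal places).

Optimal t* satisfies g'(t*) = g(t*)/(T + t*).
g'(t) = 0.43·393·t^-0.57. Setting 0.43·393·t^-0.57 = 393·t^0.43/(50+t) gives 0.43(50+t) = t, so 0.57·t = 0.43×50.
t* = 0.43×50/0.57 = 37.72 min.

37.72 min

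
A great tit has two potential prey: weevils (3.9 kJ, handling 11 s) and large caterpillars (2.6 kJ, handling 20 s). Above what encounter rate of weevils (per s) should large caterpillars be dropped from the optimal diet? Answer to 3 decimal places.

0.053 per s

The zero-one rule: include large caterpillars iff E₂/h₂ > λE₁/(1+λh₁). Equality gives the switch point.
λE₁h₂ = E₂ + λE₂h₁ ⇒ λ = E₂/(E₁h₂ − E₂h₁) = 2.6/(78 − 28.6) = 0.05263 per s.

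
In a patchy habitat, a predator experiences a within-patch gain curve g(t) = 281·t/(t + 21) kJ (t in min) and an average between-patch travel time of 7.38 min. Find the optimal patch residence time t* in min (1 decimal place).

12.4 min

Optimal t* satisfies g'(t*) = g(t*)/(T + t*).
g'(t) = 281·21/(t + 21)². Setting 281·21/(t+21)² = 281t/[(t+21)(7.38+t)] gives 21(7.38+t) = t(t+21), so t² = 21×7.38 = 155.
t* = √155 = 12.45 min.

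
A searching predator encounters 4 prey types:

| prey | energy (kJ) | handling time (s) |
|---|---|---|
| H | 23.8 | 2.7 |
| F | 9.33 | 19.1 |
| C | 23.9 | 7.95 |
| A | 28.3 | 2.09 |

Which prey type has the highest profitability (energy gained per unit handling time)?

Profitability E/h (kJ/s): H = 23.8/2.7 = 8.81, F = 9.33/19.1 = 0.488, C = 23.9/7.95 = 3.01, A = 28.3/2.09 = 13.5.
Ranked: A > H > C > F.

A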